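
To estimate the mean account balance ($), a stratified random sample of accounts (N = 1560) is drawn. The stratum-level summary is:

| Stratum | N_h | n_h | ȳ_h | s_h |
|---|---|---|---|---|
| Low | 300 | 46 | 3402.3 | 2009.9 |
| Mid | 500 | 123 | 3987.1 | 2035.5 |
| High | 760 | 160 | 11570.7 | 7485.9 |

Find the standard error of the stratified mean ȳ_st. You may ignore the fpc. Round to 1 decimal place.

V̂(ȳ_st) = Σ W_h² s_h²/n_h, with W_h = N_h/N and N = 1560:
  stratum Low: (300/1560)²·2009.9²/46 = 3247.76
  stratum Mid: (500/1560)²·2035.5²/123 = 3460.41
  stratum High: (760/1560)²·7485.9²/160 = 83127.8
V̂(ȳ_st) = 89835.9
SE(ȳ_st) = √89835.9 = 299.726

SE(ȳ_st) ≈ 299.7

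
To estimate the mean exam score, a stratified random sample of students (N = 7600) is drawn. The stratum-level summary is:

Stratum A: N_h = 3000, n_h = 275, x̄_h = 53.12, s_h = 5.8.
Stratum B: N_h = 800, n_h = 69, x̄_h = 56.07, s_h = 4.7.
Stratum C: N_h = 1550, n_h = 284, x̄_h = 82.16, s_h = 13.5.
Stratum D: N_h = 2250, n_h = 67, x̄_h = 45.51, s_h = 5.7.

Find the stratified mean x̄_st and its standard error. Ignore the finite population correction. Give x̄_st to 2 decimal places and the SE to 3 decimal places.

x̄_st ≈ 57.10, SE ≈ 0.303

x̄_st = Σ W_h x̄_h = (3000·53.12 + 800·56.07 + 1550·82.16 + 2250·45.51)/7600 = 57.10020
V̂(x̄_st) = Σ W_h² s_h²/n_h, with W_h = N_h/N and N = 7600:
  stratum A: (3000/7600)²·5.8²/275 = 0.0190607
  stratum B: (800/7600)²·4.7²/69 = 0.00354731
  stratum C: (1550/7600)²·13.5²/284 = 0.0266923
  stratum D: (2250/7600)²·5.7²/67 = 0.0425023
V̂(x̄_st) = 0.0918026
SE(x̄_st) = √0.0918026 = 0.302989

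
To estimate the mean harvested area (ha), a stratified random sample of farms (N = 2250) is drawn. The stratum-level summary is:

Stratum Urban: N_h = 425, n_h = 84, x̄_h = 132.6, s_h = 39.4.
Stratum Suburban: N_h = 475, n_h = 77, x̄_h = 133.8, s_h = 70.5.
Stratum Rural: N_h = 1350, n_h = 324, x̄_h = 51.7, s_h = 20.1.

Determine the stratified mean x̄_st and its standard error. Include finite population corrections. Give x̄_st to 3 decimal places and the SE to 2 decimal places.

x̄_st ≈ 84.313, SE ≈ 1.81

x̄_st = Σ W_h x̄_h = (425·132.6 + 475·133.8 + 1350·51.7)/2250 = 84.31333
V̂(x̄_st) = Σ W_h² (1 − n_h/N_h) s_h²/n_h, with W_h = N_h/N and N = 2250:
  stratum Urban: (425/2250)²·(1 − 84/425)·39.4²/84 = 0.529044
  stratum Suburban: (475/2250)²·(1 − 77/475)·70.5²/77 = 2.41046
  stratum Rural: (1350/2250)²·(1 − 324/1350)·20.1²/324 = 0.341164
V̂(x̄_st) = 3.28066
SE(x̄_st) = √3.28066 = 1.81126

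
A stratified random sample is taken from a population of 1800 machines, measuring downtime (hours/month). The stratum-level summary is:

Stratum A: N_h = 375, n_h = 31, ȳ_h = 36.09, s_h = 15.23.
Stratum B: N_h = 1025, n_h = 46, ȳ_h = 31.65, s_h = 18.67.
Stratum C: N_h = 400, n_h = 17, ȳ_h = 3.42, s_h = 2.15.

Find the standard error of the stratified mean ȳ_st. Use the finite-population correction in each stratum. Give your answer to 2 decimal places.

SE(ȳ_st) ≈ 1.63

V̂(ȳ_st) = Σ W_h² (1 − n_h/N_h) s_h²/n_h, with W_h = N_h/N and N = 1800:
  stratum A: (375/1800)²·(1 − 31/375)·15.23²/31 = 0.297908
  stratum B: (1025/1800)²·(1 − 46/1025)·18.67²/46 = 2.34689
  stratum C: (400/1800)²·(1 − 17/400)·2.15²/17 = 0.0128571
V̂(ȳ_st) = 2.65765
SE(ȳ_st) = √2.65765 = 1.63023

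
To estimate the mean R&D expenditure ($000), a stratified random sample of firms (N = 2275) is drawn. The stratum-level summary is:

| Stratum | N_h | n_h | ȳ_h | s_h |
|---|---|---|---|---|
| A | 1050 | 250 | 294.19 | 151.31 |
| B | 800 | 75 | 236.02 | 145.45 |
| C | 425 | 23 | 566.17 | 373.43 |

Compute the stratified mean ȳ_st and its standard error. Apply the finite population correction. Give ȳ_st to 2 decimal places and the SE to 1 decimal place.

ȳ_st = Σ W_h ȳ_h = (1050·294.19 + 800·236.02 + 425·566.17)/2275 = 324.54407
V̂(ȳ_st) = Σ W_h² (1 − n_h/N_h) s_h²/n_h, with W_h = N_h/N and N = 2275:
  stratum A: (1050/2275)²·(1 − 250/1050)·151.31²/250 = 14.8632
  stratum B: (800/2275)²·(1 − 75/800)·145.45²/75 = 31.6105
  stratum C: (425/2275)²·(1 − 23/425)·373.43²/23 = 200.144
V̂(ȳ_st) = 246.618
SE(ȳ_st) = √246.618 = 15.7041

ȳ_st ≈ 324.54, SE ≈ 15.7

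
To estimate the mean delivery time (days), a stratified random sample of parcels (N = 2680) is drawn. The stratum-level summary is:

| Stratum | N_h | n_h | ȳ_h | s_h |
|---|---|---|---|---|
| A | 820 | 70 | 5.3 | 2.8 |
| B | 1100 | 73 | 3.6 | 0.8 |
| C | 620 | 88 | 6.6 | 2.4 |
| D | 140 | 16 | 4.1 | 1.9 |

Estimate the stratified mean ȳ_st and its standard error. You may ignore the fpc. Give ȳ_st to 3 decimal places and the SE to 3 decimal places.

ȳ_st = Σ W_h ȳ_h = (820·5.3 + 1100·3.6 + 620·6.6 + 140·4.1)/2680 = 4.84030
V̂(ȳ_st) = Σ W_h² s_h²/n_h, with W_h = N_h/N and N = 2680:
  stratum A: (820/2680)²·2.8²/70 = 0.0104852
  stratum B: (1100/2680)²·0.8²/73 = 0.00147697
  stratum C: (620/2680)²·2.4²/88 = 0.00350311
  stratum D: (140/2680)²·1.9²/16 = 0.000615706
V̂(ȳ_st) = 0.016081
SE(ȳ_st) = √0.016081 = 0.126811

ȳ_st ≈ 4.840, SE ≈ 0.127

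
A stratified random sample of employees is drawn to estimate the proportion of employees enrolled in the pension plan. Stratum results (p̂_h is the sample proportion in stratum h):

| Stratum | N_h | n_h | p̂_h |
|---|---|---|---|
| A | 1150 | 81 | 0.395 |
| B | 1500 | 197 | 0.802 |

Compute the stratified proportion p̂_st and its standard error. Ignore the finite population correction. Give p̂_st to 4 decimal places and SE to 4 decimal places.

p̂_st ≈ 0.6254, SE ≈ 0.0287

N = 2650; stratum weights W_h = N_h/N.
p̂_st = Σ W_h p̂_h = (1150·0.395 + 1500·0.802)/2650 = 0.62538
V̂(p̂_st) = Σ W_h² p̂_h(1−p̂_h)/(n_h−1):
  stratum A: (1150/2650)²·0.395·0.605/80 = 0.000562557
  stratum B: (1500/2650)²·0.802·0.198/196 = 0.000259582
V̂(p̂_st) = 0.000822139; SE = √V̂ = 0.028673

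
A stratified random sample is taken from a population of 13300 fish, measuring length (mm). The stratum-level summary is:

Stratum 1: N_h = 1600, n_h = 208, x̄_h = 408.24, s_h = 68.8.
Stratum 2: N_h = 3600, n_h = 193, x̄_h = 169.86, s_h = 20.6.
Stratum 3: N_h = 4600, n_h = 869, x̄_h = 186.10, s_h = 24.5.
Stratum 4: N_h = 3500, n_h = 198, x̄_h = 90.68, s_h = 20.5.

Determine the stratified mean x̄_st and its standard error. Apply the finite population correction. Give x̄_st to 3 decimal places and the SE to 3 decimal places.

x̄_st ≈ 183.317, SE ≈ 0.803

x̄_st = Σ W_h x̄_h = (1600·408.24 + 3600·169.86 + 4600·186.10 + 3500·90.68)/13300 = 183.31729
V̂(x̄_st) = Σ W_h² (1 − n_h/N_h) s_h²/n_h, with W_h = N_h/N and N = 13300:
  stratum 1: (1600/13300)²·(1 − 208/1600)·68.8²/208 = 0.28653
  stratum 2: (3600/13300)²·(1 − 193/3600)·20.6²/193 = 0.152457
  stratum 3: (4600/13300)²·(1 − 869/4600)·24.5²/869 = 0.0670181
  stratum 4: (3500/13300)²·(1 − 198/3500)·20.5²/198 = 0.138671
V̂(x̄_st) = 0.644676
SE(x̄_st) = √0.644676 = 0.802917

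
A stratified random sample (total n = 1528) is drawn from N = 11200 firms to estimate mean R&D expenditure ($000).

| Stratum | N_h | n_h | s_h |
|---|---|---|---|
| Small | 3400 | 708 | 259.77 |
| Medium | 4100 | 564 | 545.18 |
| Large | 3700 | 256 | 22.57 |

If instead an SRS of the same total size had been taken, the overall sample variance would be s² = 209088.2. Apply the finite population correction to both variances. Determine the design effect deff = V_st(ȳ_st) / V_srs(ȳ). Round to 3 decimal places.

V̂(ȳ_st) = Σ W_h² (1 − n_h/N_h) s_h²/n_h, with W_h = N_h/N and N = 11200:
  stratum Small: (3400/11200)²·(1 − 708/3400)·259.77²/708 = 6.95445
  stratum Medium: (4100/11200)²·(1 − 564/4100)·545.18²/564 = 60.9061
  stratum Large: (3700/11200)²·(1 − 256/3700)·22.57²/256 = 0.20214
V_st = 68.0627
V_srs = (1 − 1528/11200)·209088.2/1528 = 118.169
deff = V_st / V_srs = 68.0627/118.169 = 0.5760

deff ≈ 0.576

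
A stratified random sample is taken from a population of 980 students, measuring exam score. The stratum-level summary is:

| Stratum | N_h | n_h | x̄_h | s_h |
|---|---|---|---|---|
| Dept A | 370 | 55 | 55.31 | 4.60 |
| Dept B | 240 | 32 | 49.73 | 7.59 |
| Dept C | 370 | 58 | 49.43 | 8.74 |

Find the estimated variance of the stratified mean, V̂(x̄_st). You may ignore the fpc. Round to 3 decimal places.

V̂(x̄_st) = Σ W_h² s_h²/n_h, with W_h = N_h/N and N = 980:
  stratum Dept A: (370/980)²·4.60²/55 = 0.0548409
  stratum Dept B: (240/980)²·7.59²/32 = 0.10797
  stratum Dept C: (370/980)²·8.74²/58 = 0.187735
V̂(x̄_st) = 0.350546

V̂(x̄_st) ≈ 0.351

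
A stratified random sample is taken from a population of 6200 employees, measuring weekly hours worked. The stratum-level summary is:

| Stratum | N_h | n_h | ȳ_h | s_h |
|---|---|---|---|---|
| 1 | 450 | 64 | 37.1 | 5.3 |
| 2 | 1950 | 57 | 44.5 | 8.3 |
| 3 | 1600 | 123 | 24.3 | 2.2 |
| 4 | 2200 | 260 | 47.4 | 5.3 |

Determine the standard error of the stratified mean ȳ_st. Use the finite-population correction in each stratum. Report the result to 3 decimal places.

SE(ȳ_st) ≈ 0.364

V̂(ȳ_st) = Σ W_h² (1 − n_h/N_h) s_h²/n_h, with W_h = N_h/N and N = 6200:
  stratum 1: (450/6200)²·(1 − 64/450)·5.3²/64 = 0.0019833
  stratum 2: (1950/6200)²·(1 − 57/1950)·8.3²/57 = 0.11606
  stratum 3: (1600/6200)²·(1 − 123/1600)·2.2²/123 = 0.00241912
  stratum 4: (2200/6200)²·(1 − 260/2200)·5.3²/260 = 0.0119955
V̂(ȳ_st) = 0.132458
SE(ȳ_st) = √0.132458 = 0.363948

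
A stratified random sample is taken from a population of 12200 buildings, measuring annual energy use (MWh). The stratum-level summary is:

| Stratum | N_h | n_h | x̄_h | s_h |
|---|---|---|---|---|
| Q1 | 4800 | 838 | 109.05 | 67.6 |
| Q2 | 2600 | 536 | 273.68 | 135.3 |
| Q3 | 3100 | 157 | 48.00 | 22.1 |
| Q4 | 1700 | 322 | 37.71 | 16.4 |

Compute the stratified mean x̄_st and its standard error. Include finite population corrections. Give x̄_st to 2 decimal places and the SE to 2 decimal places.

x̄_st ≈ 118.68, SE ≈ 1.46

x̄_st = Σ W_h x̄_h = (4800·109.05 + 2600·273.68 + 3100·48.00 + 1700·37.71)/12200 = 118.68156
V̂(x̄_st) = Σ W_h² (1 − n_h/N_h) s_h²/n_h, with W_h = N_h/N and N = 12200:
  stratum Q1: (4800/12200)²·(1 − 838/4800)·67.6²/838 = 0.696764
  stratum Q2: (2600/12200)²·(1 − 536/2600)·135.3²/536 = 1.23139
  stratum Q3: (3100/12200)²·(1 − 157/3100)·22.1²/157 = 0.190685
  stratum Q4: (1700/12200)²·(1 − 322/1700)·16.4²/322 = 0.0131465
V̂(x̄_st) = 2.13198
SE(x̄_st) = √2.13198 = 1.46013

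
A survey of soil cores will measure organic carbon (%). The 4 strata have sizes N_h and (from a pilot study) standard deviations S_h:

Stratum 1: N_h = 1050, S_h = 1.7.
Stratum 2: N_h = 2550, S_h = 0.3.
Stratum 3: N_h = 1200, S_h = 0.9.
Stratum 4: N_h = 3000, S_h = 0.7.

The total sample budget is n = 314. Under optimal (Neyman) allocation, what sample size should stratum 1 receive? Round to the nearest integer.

Neyman allocation: n_h = n · N_h S_h / Σ N_i S_i, with n = 314.
  stratum 1: N_h·S_h = 1050·1.7 = 1785.00
  stratum 2: N_h·S_h = 2550·0.3 = 765.00
  stratum 3: N_h·S_h = 1200·0.9 = 1080.00
  stratum 4: N_h·S_h = 3000·0.7 = 2100.00
Σ N_h S_h = 5730.00
n for stratum 1 = 314·1785.00/5730.00 = 97.817 → 98

98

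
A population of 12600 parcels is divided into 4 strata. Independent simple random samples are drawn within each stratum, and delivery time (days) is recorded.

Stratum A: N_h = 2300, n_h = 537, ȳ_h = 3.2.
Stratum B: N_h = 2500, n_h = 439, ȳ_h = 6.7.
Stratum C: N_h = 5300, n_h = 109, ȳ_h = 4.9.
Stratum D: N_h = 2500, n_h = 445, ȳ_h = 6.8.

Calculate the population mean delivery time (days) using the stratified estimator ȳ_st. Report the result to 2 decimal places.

N = Σ N_h = 12600. Stratum weights W_h = N_h/N.
ȳ_st = (2300·3.2 + 2500·6.7 + 5300·4.9 + 2500·6.8) / 12600 = 5.3238

ȳ_st ≈ 5.32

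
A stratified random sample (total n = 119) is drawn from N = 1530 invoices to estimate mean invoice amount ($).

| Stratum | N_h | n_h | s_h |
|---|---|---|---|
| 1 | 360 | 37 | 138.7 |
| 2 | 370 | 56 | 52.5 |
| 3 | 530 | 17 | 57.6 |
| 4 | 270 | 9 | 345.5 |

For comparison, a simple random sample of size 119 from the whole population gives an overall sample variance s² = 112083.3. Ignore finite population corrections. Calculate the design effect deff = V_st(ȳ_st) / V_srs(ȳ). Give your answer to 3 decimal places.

deff ≈ 0.497

V̂(ȳ_st) = Σ W_h² s_h²/n_h, with W_h = N_h/N and N = 1530:
  stratum 1: (360/1530)²·138.7²/37 = 28.7855
  stratum 2: (370/1530)²·52.5²/56 = 2.8784
  stratum 3: (530/1530)²·57.6²/17 = 23.4188
  stratum 4: (270/1530)²·345.5²/9 = 413.046
V_st = 468.129
V_srs = s²/n = 112083.3/119 = 941.876
deff = V_st / V_srs = 468.129/941.876 = 0.4970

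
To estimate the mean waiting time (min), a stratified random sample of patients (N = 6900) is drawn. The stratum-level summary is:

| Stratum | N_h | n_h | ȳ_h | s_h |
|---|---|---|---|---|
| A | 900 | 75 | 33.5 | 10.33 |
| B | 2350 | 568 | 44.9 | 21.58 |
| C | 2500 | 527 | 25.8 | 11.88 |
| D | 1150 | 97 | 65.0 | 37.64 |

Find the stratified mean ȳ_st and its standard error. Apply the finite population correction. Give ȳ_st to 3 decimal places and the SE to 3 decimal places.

ȳ_st ≈ 39.843, SE ≈ 0.703

ȳ_st = Σ W_h ȳ_h = (900·33.5 + 2350·44.9 + 2500·25.8 + 1150·65.0)/6900 = 39.84275
V̂(ȳ_st) = Σ W_h² (1 − n_h/N_h) s_h²/n_h, with W_h = N_h/N and N = 6900:
  stratum A: (900/6900)²·(1 − 75/900)·10.33²/75 = 0.022189
  stratum B: (2350/6900)²·(1 − 568/2350)·21.58²/568 = 0.072116
  stratum C: (2500/6900)²·(1 − 527/2500)·11.88²/527 = 0.0277454
  stratum D: (1150/6900)²·(1 − 97/1150)·37.64²/97 = 0.371497
V̂(ȳ_st) = 0.493548
SE(ȳ_st) = √0.493548 = 0.702529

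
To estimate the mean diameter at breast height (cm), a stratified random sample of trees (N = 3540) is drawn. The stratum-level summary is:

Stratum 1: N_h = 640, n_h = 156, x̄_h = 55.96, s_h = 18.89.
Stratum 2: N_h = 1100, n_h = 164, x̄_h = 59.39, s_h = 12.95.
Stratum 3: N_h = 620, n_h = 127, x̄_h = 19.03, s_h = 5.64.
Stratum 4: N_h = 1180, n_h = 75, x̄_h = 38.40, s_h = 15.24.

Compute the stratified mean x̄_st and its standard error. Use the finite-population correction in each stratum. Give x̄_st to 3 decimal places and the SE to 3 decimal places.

x̄_st = Σ W_h x̄_h = (640·55.96 + 1100·59.39 + 620·19.03 + 1180·38.40)/3540 = 44.70452
V̂(x̄_st) = Σ W_h² (1 − n_h/N_h) s_h²/n_h, with W_h = N_h/N and N = 3540:
  stratum 1: (640/3540)²·(1 − 156/640)·18.89²/156 = 0.0565403
  stratum 2: (1100/3540)²·(1 − 164/1100)·12.95²/164 = 0.0840152
  stratum 3: (620/3540)²·(1 − 127/620)·5.64²/127 = 0.00610923
  stratum 4: (1180/3540)²·(1 − 75/1180)·15.24²/75 = 0.322216
V̂(x̄_st) = 0.46888
SE(x̄_st) = √0.46888 = 0.684748

x̄_st ≈ 44.705, SE ≈ 0.685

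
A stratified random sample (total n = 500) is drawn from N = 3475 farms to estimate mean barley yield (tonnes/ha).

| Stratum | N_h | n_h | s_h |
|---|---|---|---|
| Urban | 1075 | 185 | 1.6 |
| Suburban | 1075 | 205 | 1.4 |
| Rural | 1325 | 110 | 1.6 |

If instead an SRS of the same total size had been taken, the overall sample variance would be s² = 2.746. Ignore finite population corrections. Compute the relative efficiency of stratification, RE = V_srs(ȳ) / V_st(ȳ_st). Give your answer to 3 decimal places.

V̂(ȳ_st) = Σ W_h² s_h²/n_h, with W_h = N_h/N and N = 3475:
  stratum Urban: (1075/3475)²·1.6²/185 = 0.00132427
  stratum Suburban: (1075/3475)²·1.4²/205 = 0.000914976
  stratum Rural: (1325/3475)²·1.6²/110 = 0.00338353
V_st = 0.00562277
V_srs = s²/n = 2.746/500 = 0.005492
Relative efficiency = V_srs / V_st = 0.005492/0.00562277 = 0.9767

RE ≈ 0.977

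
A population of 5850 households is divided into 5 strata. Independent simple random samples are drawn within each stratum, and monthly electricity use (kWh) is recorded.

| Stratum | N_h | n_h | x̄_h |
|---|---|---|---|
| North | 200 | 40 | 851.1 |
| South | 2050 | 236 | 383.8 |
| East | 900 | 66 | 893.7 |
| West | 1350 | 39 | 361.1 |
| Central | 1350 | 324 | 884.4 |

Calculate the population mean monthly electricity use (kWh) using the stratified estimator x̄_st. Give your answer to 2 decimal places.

x̄_st ≈ 588.51

N = Σ N_h = 5850. Stratum weights W_h = N_h/N.
x̄_st = (200·851.1 + 2050·383.8 + 900·893.7 + 1350·361.1 + 1350·884.4) / 5850 = 588.5068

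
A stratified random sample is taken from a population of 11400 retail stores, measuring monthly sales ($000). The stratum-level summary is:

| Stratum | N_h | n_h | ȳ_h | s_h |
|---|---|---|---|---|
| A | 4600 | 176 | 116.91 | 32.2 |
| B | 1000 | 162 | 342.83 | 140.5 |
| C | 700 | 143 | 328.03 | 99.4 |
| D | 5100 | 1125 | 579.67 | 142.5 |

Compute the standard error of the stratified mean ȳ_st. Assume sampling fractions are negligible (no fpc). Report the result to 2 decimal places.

V̂(ȳ_st) = Σ W_h² s_h²/n_h, with W_h = N_h/N and N = 11400:
  stratum A: (4600/11400)²·32.2²/176 = 0.959191
  stratum B: (1000/11400)²·140.5²/162 = 0.937622
  stratum C: (700/11400)²·99.4²/143 = 0.260509
  stratum D: (5100/11400)²·142.5²/1125 = 3.6125
V̂(ȳ_st) = 5.76982
SE(ȳ_st) = √5.76982 = 2.40205

SE(ȳ_st) ≈ 2.40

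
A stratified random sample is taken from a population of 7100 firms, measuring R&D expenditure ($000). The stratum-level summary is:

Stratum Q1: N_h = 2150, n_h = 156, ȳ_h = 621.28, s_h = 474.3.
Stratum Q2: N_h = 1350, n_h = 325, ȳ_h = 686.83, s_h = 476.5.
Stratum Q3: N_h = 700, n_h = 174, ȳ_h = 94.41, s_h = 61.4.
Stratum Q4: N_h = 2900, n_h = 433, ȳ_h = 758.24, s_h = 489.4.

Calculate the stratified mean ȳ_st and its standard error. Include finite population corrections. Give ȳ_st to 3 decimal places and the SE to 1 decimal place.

ȳ_st ≈ 637.740, SE ≈ 14.8

ȳ_st = Σ W_h ȳ_h = (2150·621.28 + 1350·686.83 + 700·94.41 + 2900·758.24)/7100 = 637.74021
V̂(ȳ_st) = Σ W_h² (1 − n_h/N_h) s_h²/n_h, with W_h = N_h/N and N = 7100:
  stratum Q1: (2150/7100)²·(1 − 156/2150)·474.3²/156 = 122.639
  stratum Q2: (1350/7100)²·(1 − 325/1350)·476.5²/325 = 19.1771
  stratum Q3: (700/7100)²·(1 − 174/700)·61.4²/174 = 0.158254
  stratum Q4: (2900/7100)²·(1 − 433/2900)·489.4²/433 = 78.5038
V̂(ȳ_st) = 220.478
SE(ȳ_st) = √220.478 = 14.8485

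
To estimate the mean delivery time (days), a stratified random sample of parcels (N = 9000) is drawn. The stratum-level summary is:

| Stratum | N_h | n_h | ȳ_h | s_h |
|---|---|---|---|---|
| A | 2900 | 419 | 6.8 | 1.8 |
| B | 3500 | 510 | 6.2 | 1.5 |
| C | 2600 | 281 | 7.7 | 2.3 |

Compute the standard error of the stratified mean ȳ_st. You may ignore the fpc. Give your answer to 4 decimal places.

SE(ȳ_st) ≈ 0.0551

V̂(ȳ_st) = Σ W_h² s_h²/n_h, with W_h = N_h/N and N = 9000:
  stratum A: (2900/9000)²·1.8²/419 = 0.000802864
  stratum B: (3500/9000)²·1.5²/510 = 0.000667211
  stratum C: (2600/9000)²·2.3²/281 = 0.00157113
V̂(ȳ_st) = 0.0030412
SE(ȳ_st) = √0.0030412 = 0.0551471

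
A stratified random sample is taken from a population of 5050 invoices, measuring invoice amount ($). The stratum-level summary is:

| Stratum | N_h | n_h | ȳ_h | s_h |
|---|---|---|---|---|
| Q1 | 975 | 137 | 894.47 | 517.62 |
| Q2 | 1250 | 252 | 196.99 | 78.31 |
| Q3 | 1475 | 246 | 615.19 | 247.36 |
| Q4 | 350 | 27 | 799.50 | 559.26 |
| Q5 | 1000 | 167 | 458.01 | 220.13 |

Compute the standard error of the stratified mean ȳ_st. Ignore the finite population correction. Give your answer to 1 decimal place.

SE(ȳ_st) ≈ 12.8

V̂(ȳ_st) = Σ W_h² s_h²/n_h, with W_h = N_h/N and N = 5050:
  stratum Q1: (975/5050)²·517.62²/137 = 72.9001
  stratum Q2: (1250/5050)²·78.31²/252 = 1.49098
  stratum Q3: (1475/5050)²·247.36²/246 = 21.219
  stratum Q4: (350/5050)²·559.26²/27 = 55.6438
  stratum Q5: (1000/5050)²·220.13²/167 = 11.3778
V̂(ȳ_st) = 162.632
SE(ȳ_st) = √162.632 = 12.7527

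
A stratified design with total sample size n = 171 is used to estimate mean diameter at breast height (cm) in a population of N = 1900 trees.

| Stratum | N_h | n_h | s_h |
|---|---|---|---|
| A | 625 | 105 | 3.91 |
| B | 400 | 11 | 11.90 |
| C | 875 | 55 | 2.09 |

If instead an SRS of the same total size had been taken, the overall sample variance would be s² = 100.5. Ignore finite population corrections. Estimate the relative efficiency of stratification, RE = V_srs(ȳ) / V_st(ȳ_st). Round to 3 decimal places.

RE ≈ 0.974

V̂(ȳ_st) = Σ W_h² s_h²/n_h, with W_h = N_h/N and N = 1900:
  stratum A: (625/1900)²·3.91²/105 = 0.015755
  stratum B: (400/1900)²·11.90²/11 = 0.570577
  stratum C: (875/1900)²·2.09²/55 = 0.0168437
V_st = 0.603175
V_srs = s²/n = 100.5/171 = 0.587719
Relative efficiency = V_srs / V_st = 0.587719/0.603175 = 0.9744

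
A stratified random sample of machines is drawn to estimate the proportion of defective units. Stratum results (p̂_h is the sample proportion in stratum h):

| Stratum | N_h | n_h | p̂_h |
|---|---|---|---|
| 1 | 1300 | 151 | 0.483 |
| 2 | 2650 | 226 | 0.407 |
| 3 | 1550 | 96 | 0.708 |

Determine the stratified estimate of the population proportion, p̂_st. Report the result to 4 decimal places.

N = 5500; stratum weights W_h = N_h/N.
p̂_st = Σ W_h p̂_h = (1300·0.483 + 2650·0.407 + 1550·0.708)/5500 = 0.50979

p̂_st ≈ 0.5098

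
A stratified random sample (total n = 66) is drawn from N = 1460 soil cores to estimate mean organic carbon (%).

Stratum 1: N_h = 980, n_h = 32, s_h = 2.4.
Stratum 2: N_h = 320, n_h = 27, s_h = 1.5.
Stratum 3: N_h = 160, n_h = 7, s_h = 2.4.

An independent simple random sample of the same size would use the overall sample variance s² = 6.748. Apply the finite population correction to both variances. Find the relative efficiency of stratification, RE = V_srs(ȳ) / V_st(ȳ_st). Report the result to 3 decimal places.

RE ≈ 1.066

V̂(ȳ_st) = Σ W_h² (1 − n_h/N_h) s_h²/n_h, with W_h = N_h/N and N = 1460:
  stratum 1: (980/1460)²·(1 − 32/980)·2.4²/32 = 0.0784515
  stratum 2: (320/1460)²·(1 − 27/320)·1.5²/27 = 0.00366548
  stratum 3: (160/1460)²·(1 − 7/160)·2.4²/7 = 0.00944996
V_st = 0.0915669
V_srs = (1 − 66/1460)·6.748/66 = 0.0976205
Relative efficiency = V_srs / V_st = 0.0976205/0.0915669 = 1.0661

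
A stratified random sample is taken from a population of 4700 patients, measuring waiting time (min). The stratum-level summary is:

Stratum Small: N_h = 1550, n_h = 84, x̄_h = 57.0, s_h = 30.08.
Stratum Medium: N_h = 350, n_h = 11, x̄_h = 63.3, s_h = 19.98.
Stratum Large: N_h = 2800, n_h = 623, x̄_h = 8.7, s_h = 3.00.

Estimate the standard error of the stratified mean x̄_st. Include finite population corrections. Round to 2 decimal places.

SE(x̄_st) ≈ 1.14

V̂(x̄_st) = Σ W_h² (1 − n_h/N_h) s_h²/n_h, with W_h = N_h/N and N = 4700:
  stratum Small: (1550/4700)²·(1 − 84/1550)·30.08²/84 = 1.10802
  stratum Medium: (350/4700)²·(1 − 11/350)·19.98²/11 = 0.194926
  stratum Large: (2800/4700)²·(1 − 623/2800)·3.00²/623 = 0.00398635
V̂(x̄_st) = 1.30693
SE(x̄_st) = √1.30693 = 1.14321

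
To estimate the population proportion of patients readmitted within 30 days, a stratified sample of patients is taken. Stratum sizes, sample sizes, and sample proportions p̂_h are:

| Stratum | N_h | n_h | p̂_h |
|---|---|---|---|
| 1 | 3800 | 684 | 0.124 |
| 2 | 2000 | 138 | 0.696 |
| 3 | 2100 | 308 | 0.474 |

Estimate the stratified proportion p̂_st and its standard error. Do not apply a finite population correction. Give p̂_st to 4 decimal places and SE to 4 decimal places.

p̂_st ≈ 0.3618, SE ≈ 0.0139

N = 7900; stratum weights W_h = N_h/N.
p̂_st = Σ W_h p̂_h = (3800·0.124 + 2000·0.696 + 2100·0.474)/7900 = 0.36185
V̂(p̂_st) = Σ W_h² p̂_h(1−p̂_h)/(n_h−1):
  stratum 1: (3800/7900)²·0.124·0.876/683 = 3.67975e-05
  stratum 2: (2000/7900)²·0.696·0.304/137 = 9.89847e-05
  stratum 3: (2100/7900)²·0.474·0.526/307 = 5.73866e-05
V̂(p̂_st) = 0.000193169; SE = √V̂ = 0.0138985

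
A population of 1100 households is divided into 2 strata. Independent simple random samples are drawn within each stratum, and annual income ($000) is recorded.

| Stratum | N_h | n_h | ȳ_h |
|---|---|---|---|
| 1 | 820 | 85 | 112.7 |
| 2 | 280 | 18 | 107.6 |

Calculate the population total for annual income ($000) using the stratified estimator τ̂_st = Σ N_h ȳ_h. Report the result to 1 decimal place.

τ̂_st ≈ 122542.0

τ̂_st = Σ N_h ȳ_h = 820·112.7 + 280·107.6 = 122542.0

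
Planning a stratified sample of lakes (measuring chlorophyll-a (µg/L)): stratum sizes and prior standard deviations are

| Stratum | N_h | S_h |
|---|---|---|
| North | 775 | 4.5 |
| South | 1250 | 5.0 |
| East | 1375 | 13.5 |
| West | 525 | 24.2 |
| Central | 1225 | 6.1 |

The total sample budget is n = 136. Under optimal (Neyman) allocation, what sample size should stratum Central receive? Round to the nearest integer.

Neyman allocation: n_h = n · N_h S_h / Σ N_i S_i, with n = 136.
  stratum North: N_h·S_h = 775·4.5 = 3487.50
  stratum South: N_h·S_h = 1250·5.0 = 6250.00
  stratum East: N_h·S_h = 1375·13.5 = 18562.50
  stratum West: N_h·S_h = 525·24.2 = 12705.00
  stratum Central: N_h·S_h = 1225·6.1 = 7472.50
Σ N_h S_h = 48477.50
n for stratum Central = 136·7472.50/48477.50 = 20.964 → 21

21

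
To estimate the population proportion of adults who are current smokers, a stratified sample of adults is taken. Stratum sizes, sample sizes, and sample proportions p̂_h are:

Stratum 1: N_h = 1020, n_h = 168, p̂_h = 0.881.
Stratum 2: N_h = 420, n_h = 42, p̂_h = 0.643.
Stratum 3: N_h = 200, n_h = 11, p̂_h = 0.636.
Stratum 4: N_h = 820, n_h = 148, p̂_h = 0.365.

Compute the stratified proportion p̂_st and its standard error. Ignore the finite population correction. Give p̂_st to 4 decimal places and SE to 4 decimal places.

p̂_st ≈ 0.6484, SE ≈ 0.0245

N = 2460; stratum weights W_h = N_h/N.
p̂_st = Σ W_h p̂_h = (1020·0.881 + 420·0.643 + 200·0.636 + 820·0.365)/2460 = 0.64845
V̂(p̂_st) = Σ W_h² p̂_h(1−p̂_h)/(n_h−1):
  stratum 1: (1020/2460)²·0.881·0.119/167 = 0.000107929
  stratum 2: (420/2460)²·0.643·0.357/41 = 0.000163201
  stratum 3: (200/2460)²·0.636·0.364/10 = 0.00015302
  stratum 4: (820/2460)²·0.365·0.635/147 = 0.000175189
V̂(p̂_st) = 0.000599339; SE = √V̂ = 0.0244814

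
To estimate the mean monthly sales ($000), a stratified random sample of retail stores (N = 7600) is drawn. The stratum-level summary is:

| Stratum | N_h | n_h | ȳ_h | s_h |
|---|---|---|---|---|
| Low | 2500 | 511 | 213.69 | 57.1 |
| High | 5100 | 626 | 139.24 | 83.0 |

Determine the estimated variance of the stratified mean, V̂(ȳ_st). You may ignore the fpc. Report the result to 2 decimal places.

V̂(ȳ_st) ≈ 5.65

V̂(ȳ_st) = Σ W_h² s_h²/n_h, with W_h = N_h/N and N = 7600:
  stratum Low: (2500/7600)²·57.1²/511 = 0.690405
  stratum High: (5100/7600)²·83.0²/626 = 4.95559
V̂(ȳ_st) = 5.64599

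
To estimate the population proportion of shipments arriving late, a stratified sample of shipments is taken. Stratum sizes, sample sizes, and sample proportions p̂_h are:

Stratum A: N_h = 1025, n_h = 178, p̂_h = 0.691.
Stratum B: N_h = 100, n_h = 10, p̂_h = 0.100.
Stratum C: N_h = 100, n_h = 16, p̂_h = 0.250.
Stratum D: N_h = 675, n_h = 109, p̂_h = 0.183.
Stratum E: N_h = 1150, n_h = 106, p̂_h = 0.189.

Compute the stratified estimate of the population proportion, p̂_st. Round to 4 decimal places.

N = 3050; stratum weights W_h = N_h/N.
p̂_st = Σ W_h p̂_h = (1025·0.691 + 100·0.100 + 100·0.250 + 675·0.183 + 1150·0.189)/3050 = 0.35546

p̂_st ≈ 0.3555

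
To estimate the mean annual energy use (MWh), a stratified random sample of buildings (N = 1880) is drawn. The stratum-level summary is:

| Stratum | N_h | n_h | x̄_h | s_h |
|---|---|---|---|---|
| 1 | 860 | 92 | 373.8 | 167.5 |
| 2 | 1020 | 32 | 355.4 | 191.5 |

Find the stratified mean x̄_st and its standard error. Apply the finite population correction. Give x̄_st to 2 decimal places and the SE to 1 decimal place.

x̄_st = Σ W_h x̄_h = (860·373.8 + 1020·355.4)/1880 = 363.81702
V̂(x̄_st) = Σ W_h² (1 − n_h/N_h) s_h²/n_h, with W_h = N_h/N and N = 1880:
  stratum 1: (860/1880)²·(1 − 92/860)·167.5²/92 = 56.9883
  stratum 2: (1020/1880)²·(1 − 32/1020)·191.5²/32 = 326.76
V̂(x̄_st) = 383.748
SE(x̄_st) = √383.748 = 19.5895

x̄_st ≈ 363.82, SE ≈ 19.6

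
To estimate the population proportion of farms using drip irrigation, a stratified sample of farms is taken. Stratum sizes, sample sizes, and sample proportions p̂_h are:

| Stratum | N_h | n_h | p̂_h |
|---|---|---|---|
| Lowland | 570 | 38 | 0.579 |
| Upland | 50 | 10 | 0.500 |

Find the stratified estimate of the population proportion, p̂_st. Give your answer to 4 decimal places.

p̂_st ≈ 0.5726

N = 620; stratum weights W_h = N_h/N.
p̂_st = Σ W_h p̂_h = (570·0.579 + 50·0.500)/620 = 0.57263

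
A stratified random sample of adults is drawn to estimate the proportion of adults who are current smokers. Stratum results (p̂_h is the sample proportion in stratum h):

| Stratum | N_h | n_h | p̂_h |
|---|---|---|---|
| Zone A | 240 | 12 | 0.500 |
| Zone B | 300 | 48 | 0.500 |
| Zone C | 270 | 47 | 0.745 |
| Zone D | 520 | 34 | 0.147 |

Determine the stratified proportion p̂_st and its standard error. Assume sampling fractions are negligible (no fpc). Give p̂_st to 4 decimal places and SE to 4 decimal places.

N = 1330; stratum weights W_h = N_h/N.
p̂_st = Σ W_h p̂_h = (240·0.500 + 300·0.500 + 270·0.745 + 520·0.147)/1330 = 0.41172
V̂(p̂_st) = Σ W_h² p̂_h(1−p̂_h)/(n_h−1):
  stratum Zone A: (240/1330)²·0.500·0.500/11 = 0.000740059
  stratum Zone B: (300/1330)²·0.500·0.500/47 = 0.000270633
  stratum Zone C: (270/1330)²·0.745·0.255/46 = 0.000170201
  stratum Zone D: (520/1330)²·0.147·0.853/33 = 0.000580839
V̂(p̂_st) = 0.00176173; SE = √V̂ = 0.041973

p̂_st ≈ 0.4117, SE ≈ 0.0420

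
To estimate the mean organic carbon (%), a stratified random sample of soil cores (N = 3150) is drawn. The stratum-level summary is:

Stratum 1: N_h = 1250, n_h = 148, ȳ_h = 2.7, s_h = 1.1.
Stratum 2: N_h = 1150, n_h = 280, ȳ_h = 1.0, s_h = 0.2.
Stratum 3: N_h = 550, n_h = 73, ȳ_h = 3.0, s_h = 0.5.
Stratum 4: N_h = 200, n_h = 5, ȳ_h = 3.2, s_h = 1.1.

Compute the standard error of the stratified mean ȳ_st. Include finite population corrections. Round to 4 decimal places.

V̂(ȳ_st) = Σ W_h² (1 − n_h/N_h) s_h²/n_h, with W_h = N_h/N and N = 3150:
  stratum 1: (1250/3150)²·(1 − 148/1250)·1.1²/148 = 0.001135
  stratum 2: (1150/3150)²·(1 − 280/1150)·0.2²/280 = 1.44045e-05
  stratum 3: (550/3150)²·(1 − 73/550)·0.5²/73 = 9.05476e-05
  stratum 4: (200/3150)²·(1 − 5/200)·1.1²/5 = 0.000951172
V̂(ȳ_st) = 0.00219112
SE(ȳ_st) = √0.00219112 = 0.0468094

SE(ȳ_st) ≈ 0.0468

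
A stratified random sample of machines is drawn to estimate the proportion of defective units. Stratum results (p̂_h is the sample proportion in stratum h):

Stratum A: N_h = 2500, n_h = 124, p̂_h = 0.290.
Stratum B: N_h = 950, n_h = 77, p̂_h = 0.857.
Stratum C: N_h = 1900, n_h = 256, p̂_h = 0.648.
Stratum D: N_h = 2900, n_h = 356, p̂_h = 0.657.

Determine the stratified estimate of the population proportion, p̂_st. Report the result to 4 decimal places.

N = 8250; stratum weights W_h = N_h/N.
p̂_st = Σ W_h p̂_h = (2500·0.290 + 950·0.857 + 1900·0.648 + 2900·0.657)/8250 = 0.56675

p̂_st ≈ 0.5667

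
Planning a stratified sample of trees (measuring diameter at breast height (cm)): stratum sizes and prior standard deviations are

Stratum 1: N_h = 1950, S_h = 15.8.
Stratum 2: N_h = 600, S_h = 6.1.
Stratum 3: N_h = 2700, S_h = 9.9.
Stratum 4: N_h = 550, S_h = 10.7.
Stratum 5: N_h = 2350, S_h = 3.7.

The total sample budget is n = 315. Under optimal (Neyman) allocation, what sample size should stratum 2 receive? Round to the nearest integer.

Neyman allocation: n_h = n · N_h S_h / Σ N_i S_i, with n = 315.
  stratum 1: N_h·S_h = 1950·15.8 = 30810.00
  stratum 2: N_h·S_h = 600·6.1 = 3660.00
  stratum 3: N_h·S_h = 2700·9.9 = 26730.00
  stratum 4: N_h·S_h = 550·10.7 = 5885.00
  stratum 5: N_h·S_h = 2350·3.7 = 8695.00
Σ N_h S_h = 75780.00
n for stratum 2 = 315·3660.00/75780.00 = 15.214 → 15

15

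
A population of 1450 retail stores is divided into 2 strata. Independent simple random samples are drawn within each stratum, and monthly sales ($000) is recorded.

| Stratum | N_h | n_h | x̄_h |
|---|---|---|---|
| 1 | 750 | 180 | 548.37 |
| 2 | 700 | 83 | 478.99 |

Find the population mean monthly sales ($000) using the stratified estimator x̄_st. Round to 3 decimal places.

x̄_st ≈ 514.876

N = Σ N_h = 1450. Stratum weights W_h = N_h/N.
x̄_st = (750·548.37 + 700·478.99) / 1450 = 514.87621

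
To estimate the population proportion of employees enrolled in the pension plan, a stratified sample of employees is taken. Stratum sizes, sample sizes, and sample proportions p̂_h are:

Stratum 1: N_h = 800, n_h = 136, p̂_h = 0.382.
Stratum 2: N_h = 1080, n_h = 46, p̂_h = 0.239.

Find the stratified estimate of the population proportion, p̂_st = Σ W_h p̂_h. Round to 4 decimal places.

p̂_st ≈ 0.2999

N = 1880; stratum weights W_h = N_h/N.
p̂_st = Σ W_h p̂_h = (800·0.382 + 1080·0.239)/1880 = 0.29985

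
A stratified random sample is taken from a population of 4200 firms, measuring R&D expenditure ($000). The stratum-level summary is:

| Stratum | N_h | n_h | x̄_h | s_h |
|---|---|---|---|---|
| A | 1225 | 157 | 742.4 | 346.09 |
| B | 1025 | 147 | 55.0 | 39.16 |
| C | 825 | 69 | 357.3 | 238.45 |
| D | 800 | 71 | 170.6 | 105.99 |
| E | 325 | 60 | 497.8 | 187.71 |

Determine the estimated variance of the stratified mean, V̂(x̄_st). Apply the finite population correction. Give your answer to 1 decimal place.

V̂(x̄_st) ≈ 94.3

V̂(x̄_st) = Σ W_h² (1 − n_h/N_h) s_h²/n_h, with W_h = N_h/N and N = 4200:
  stratum A: (1225/4200)²·(1 − 157/1225)·346.09²/157 = 56.5832
  stratum B: (1025/4200)²·(1 − 147/1025)·39.16²/147 = 0.532216
  stratum C: (825/4200)²·(1 − 69/825)·238.45²/69 = 29.1355
  stratum D: (800/4200)²·(1 − 71/800)·105.99²/71 = 5.23107
  stratum E: (325/4200)²·(1 − 60/325)·187.71²/60 = 2.86718
V̂(x̄_st) = 94.3491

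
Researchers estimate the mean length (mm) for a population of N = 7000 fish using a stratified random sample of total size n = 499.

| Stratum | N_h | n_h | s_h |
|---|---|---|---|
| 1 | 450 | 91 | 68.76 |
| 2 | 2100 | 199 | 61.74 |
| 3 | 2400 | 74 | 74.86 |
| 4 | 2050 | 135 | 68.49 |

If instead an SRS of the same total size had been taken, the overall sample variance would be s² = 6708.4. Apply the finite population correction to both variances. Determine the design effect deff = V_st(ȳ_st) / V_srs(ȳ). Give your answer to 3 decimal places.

V̂(ȳ_st) = Σ W_h² (1 − n_h/N_h) s_h²/n_h, with W_h = N_h/N and N = 7000:
  stratum 1: (450/7000)²·(1 − 91/450)·68.76²/91 = 0.171294
  stratum 2: (2100/7000)²·(1 − 199/2100)·61.74²/199 = 1.56058
  stratum 3: (2400/7000)²·(1 − 74/2400)·74.86²/74 = 8.62766
  stratum 4: (2050/7000)²·(1 − 135/2050)·68.49²/135 = 2.78386
V_st = 13.1434
V_srs = (1 − 499/7000)·6708.4/499 = 12.4853
deff = V_st / V_srs = 13.1434/12.4853 = 1.0527

deff ≈ 1.053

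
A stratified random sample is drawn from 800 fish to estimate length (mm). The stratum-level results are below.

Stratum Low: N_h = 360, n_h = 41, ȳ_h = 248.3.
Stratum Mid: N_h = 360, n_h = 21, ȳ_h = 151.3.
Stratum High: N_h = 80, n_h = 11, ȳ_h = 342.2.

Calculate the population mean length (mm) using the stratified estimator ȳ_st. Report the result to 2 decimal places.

N = Σ N_h = 800. Stratum weights W_h = N_h/N.
ȳ_st = (360·248.3 + 360·151.3 + 80·342.2) / 800 = 214.0400

ȳ_st ≈ 214.04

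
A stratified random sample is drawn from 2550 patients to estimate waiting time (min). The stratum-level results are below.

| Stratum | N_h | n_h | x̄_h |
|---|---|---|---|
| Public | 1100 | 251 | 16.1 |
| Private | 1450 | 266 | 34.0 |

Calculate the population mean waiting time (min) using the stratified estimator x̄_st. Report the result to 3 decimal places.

x̄_st ≈ 26.278

N = Σ N_h = 2550. Stratum weights W_h = N_h/N.
x̄_st = (1100·16.1 + 1450·34.0) / 2550 = 26.27843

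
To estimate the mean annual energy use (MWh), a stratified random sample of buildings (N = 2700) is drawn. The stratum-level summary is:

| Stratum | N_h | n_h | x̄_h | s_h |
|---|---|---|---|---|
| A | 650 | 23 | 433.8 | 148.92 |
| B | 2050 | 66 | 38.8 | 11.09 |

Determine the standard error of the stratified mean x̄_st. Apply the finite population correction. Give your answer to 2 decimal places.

V̂(x̄_st) = Σ W_h² (1 − n_h/N_h) s_h²/n_h, with W_h = N_h/N and N = 2700:
  stratum A: (650/2700)²·(1 − 23/650)·148.92²/23 = 53.9053
  stratum B: (2050/2700)²·(1 − 66/2050)·11.09²/66 = 1.03965
V̂(x̄_st) = 54.945
SE(x̄_st) = √54.945 = 7.41249

SE(x̄_st) ≈ 7.41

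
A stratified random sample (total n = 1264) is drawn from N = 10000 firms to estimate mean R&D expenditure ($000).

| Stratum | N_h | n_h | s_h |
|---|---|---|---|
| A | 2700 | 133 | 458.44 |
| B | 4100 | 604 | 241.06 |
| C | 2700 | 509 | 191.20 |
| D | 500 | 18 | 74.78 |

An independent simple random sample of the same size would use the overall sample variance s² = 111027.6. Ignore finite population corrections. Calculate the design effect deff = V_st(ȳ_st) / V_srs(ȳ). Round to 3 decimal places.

V̂(ȳ_st) = Σ W_h² s_h²/n_h, with W_h = N_h/N and N = 10000:
  stratum A: (2700/10000)²·458.44²/133 = 115.197
  stratum B: (4100/10000)²·241.06²/604 = 16.1726
  stratum C: (2700/10000)²·191.20²/509 = 5.23583
  stratum D: (500/10000)²·74.78²/18 = 0.776673
V_st = 137.382
V_srs = s²/n = 111027.6/1264 = 87.8383
deff = V_st / V_srs = 137.382/87.8383 = 1.5640

deff ≈ 1.564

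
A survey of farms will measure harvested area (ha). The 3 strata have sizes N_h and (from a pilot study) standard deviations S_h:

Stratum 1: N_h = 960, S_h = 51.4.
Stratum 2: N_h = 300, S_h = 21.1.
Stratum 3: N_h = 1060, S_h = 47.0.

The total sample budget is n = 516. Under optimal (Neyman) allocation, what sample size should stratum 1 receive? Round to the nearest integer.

241

Neyman allocation: n_h = n · N_h S_h / Σ N_i S_i, with n = 516.
  stratum 1: N_h·S_h = 960·51.4 = 49344.00
  stratum 2: N_h·S_h = 300·21.1 = 6330.00
  stratum 3: N_h·S_h = 1060·47.0 = 49820.00
Σ N_h S_h = 105494.00
n for stratum 1 = 516·49344.00/105494.00 = 241.355 → 241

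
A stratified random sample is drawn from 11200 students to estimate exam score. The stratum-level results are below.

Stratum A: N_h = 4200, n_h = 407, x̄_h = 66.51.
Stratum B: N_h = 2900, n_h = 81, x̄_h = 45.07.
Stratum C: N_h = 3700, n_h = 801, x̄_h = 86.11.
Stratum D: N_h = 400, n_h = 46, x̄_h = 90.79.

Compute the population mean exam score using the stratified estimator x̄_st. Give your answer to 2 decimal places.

x̄_st ≈ 68.30

N = Σ N_h = 11200. Stratum weights W_h = N_h/N.
x̄_st = (4200·66.51 + 2900·45.07 + 3700·86.11 + 400·90.79) / 11200 = 68.3007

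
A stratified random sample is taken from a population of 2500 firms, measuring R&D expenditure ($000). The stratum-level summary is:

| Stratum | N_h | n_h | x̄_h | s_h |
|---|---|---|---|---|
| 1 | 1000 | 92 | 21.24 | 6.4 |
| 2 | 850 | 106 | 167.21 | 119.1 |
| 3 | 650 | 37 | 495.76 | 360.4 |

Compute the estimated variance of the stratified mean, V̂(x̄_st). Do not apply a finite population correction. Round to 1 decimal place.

V̂(x̄_st) ≈ 252.8

V̂(x̄_st) = Σ W_h² s_h²/n_h, with W_h = N_h/N and N = 2500:
  stratum 1: (1000/2500)²·6.4²/92 = 0.0712348
  stratum 2: (850/2500)²·119.1²/106 = 15.4695
  stratum 3: (650/2500)²·360.4²/37 = 237.309
V̂(x̄_st) = 252.85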